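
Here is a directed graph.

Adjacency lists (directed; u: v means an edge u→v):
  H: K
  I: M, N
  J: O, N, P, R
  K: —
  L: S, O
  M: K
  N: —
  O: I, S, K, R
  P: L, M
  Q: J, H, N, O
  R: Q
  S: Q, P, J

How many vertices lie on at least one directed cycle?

7

A vertex is on a directed cycle iff it belongs to a strongly connected component of size ≥ 2 (or has a self-loop).
The vertices on cycles are {J, L, O, P, Q, R, S} — 7 in total.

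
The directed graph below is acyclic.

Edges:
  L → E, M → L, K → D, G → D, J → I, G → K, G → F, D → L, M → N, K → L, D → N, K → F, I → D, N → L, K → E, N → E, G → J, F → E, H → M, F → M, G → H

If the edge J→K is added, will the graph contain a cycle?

Adding J→K creates a cycle iff K can already reach J.
Explore from K: no path reaches J. The graph stays acyclic.

No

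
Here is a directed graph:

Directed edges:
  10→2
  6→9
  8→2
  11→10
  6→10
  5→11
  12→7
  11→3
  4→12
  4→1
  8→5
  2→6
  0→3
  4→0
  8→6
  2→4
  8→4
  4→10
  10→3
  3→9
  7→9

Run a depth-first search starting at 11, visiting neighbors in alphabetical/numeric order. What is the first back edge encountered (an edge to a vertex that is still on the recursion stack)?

4→10

DFS from 11 (visiting neighbors in alphabetical/numeric order); mark gray on enter, black on exit:
11 gray
  3 gray
    9 gray
    9 black
  3 black
  10 gray
    2 gray
      4 gray
        0 gray
          0→3: 3 black — skip
        0 black
        1 gray
        1 black
        4→10: 10 is gray → back edge
First back edge: 4 → 10.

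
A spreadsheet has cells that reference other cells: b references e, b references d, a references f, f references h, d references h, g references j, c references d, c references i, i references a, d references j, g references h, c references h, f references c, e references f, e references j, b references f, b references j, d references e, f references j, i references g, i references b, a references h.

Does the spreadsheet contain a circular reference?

Yes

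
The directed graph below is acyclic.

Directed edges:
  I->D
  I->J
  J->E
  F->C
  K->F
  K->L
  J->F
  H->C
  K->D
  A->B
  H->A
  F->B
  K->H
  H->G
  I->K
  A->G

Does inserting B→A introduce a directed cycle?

Adding B→A creates a cycle iff A can already reach B.
Path from A: A → B.
So A → … → B → A is a cycle.

Yes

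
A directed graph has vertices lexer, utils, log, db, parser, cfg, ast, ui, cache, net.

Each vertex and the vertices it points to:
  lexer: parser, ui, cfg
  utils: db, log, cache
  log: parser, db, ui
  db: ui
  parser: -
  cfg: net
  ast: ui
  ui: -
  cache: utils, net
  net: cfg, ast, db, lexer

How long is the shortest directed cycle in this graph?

For each vertex v, BFS finds the shortest path from v back to v.
The shortest such closed walk is cache → utils → cache, length 2.

2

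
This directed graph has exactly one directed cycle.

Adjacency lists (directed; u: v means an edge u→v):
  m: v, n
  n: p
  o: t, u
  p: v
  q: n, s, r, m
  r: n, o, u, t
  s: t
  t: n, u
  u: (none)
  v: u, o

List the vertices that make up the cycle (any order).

DFS with gray/black marking from n:
n gray
  p gray
    v gray
      u gray
      u black
      o gray
        t gray
          t→n: n is gray → back edge
Back edge closes the cycle n → p → v → o → t → n; its vertices are {n, o, p, t, v}.

n, o, p, t, v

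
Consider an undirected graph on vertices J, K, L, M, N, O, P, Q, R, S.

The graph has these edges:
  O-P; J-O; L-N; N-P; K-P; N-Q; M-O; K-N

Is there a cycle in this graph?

Yes

DFS, tracking each vertex's parent; an edge to a visited non-parent vertex closes a cycle.
Start from P:
visit P (parent –)
  visit N (parent P)
    visit K (parent N)
      K–P: P visited and ≠ parent → cycle
Cycle: P – N – K – P.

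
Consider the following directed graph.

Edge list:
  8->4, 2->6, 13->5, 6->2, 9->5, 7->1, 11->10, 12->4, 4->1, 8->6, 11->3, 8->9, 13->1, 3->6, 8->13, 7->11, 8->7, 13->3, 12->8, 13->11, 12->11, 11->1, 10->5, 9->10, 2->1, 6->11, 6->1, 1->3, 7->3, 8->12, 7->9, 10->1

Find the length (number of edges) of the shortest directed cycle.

2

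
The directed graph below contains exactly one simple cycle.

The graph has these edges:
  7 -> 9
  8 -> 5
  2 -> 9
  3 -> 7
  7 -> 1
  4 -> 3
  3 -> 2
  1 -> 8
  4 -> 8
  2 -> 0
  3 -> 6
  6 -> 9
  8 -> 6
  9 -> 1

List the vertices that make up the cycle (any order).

1, 6, 8, 9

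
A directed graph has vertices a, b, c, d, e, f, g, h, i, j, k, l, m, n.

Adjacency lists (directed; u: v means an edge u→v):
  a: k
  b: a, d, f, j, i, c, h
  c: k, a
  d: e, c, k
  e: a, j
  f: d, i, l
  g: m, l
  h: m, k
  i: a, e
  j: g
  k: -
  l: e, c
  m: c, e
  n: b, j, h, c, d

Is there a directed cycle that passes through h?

No

h lies on a cycle iff there is a path from h back to itself.
Exploring from h, it never reaches itself; equivalently, its strongly connected component is a singleton.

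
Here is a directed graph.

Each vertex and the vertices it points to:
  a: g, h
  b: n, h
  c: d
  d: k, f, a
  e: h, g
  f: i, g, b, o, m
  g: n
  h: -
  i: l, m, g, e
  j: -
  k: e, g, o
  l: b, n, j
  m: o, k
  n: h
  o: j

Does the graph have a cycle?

DFS with white/gray/black marking, starting from i:
i gray
  l gray
    b gray
      n gray
        h gray
        h black
      n black
      b→h: h black — skip
    b black
    l→n: n black — skip
    j gray
    j black
  l black
  m gray
    o gray
      o→j: j black — skip
    o black
    k gray
      e gray
        e→h: h black — skip
        g gray
          g→n: n black — skip
        g black
      e black
      k→g: g black — skip
      k→o: o black — skip
    k black
  m black
  i→g: g black — skip
  i→e: e black — skip
i black
a gray
  a→g: g black — skip
  a→h: h black — skip
a black
c gray
  d gray
    d→k: k black — skip
    f gray
      f→i: i black — skip
      f→g: g black — skip
      f→b: b black — skip
      f→o: o black — skip
      f→m: m black — skip
    f black
    d→a: a black — skip
  d black
c black
Every edge goes to a white or black vertex — no back edge, so the graph is acyclic.

No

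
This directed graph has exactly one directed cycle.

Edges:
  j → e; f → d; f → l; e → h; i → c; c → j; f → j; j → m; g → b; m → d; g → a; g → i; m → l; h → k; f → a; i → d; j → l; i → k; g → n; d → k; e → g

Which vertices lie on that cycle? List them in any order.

DFS with gray/black marking from j:
j gray
  e gray
    h gray
      k gray
      k black
    h black
    g gray
      b gray
      b black
      i gray
        c gray
          c→j: j is gray → back edge
Back edge closes the cycle j → e → g → i → c → j; its vertices are {c, e, g, i, j}.

c, e, g, i, j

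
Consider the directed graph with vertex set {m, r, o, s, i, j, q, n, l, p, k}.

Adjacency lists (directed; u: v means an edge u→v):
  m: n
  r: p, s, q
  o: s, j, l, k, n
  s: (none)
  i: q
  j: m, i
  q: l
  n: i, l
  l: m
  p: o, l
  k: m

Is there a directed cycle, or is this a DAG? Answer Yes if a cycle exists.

Yes

DFS with white/gray/black marking, starting from k:
k gray
  m gray
    n gray
      i gray
        q gray
          l gray
            l→m: m is gray → back edge
Back edge found, so a cycle exists: m → n → i → q → l → m.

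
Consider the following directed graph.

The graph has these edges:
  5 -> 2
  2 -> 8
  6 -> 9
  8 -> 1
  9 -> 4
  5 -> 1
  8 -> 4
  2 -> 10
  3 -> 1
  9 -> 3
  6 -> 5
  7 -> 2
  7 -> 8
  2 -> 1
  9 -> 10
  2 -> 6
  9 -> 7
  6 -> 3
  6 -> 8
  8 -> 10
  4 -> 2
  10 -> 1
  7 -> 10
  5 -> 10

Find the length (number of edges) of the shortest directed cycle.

For each vertex v, BFS finds the shortest path from v back to v.
The shortest such closed walk is 6 → 5 → 2 → 6, length 3.

3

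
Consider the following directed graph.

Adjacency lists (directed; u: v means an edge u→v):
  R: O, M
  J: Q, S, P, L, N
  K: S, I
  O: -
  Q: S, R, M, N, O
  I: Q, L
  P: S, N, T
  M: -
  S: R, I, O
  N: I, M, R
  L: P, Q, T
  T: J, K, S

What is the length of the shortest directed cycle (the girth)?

For each vertex v, BFS finds the shortest path from v back to v.
The shortest such closed walk is T → J → P → T, length 3.

3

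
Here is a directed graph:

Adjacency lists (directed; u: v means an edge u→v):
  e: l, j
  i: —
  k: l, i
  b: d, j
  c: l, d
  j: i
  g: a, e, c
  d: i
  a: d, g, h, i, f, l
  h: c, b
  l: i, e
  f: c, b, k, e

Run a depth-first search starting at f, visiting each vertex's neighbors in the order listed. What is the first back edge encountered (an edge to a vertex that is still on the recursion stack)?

e→l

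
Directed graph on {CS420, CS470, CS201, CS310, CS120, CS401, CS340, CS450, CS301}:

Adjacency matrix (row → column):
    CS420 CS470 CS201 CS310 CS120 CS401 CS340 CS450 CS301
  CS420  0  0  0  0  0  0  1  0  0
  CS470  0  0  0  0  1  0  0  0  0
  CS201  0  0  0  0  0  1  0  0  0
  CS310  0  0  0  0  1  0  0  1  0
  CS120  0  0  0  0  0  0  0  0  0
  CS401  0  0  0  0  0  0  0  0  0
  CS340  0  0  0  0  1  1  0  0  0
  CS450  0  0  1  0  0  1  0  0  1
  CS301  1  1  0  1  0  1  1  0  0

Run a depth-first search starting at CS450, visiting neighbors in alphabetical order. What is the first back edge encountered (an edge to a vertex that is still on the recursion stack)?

CS310→CS450

DFS from CS450 (visiting neighbors in alphabetical order); mark gray on enter, black on exit:
CS450 gray
  CS201 gray
    CS401 gray
    CS401 black
  CS201 black
  CS301 gray
    CS310 gray
      CS120 gray
      CS120 black
      CS310→CS450: CS450 is gray → back edge
First back edge: CS310 → CS450.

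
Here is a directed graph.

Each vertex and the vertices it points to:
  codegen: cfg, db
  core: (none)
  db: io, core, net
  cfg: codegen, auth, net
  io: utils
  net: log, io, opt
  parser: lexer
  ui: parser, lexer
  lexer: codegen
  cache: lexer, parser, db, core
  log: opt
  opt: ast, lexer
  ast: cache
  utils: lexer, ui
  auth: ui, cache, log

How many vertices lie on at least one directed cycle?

14

A vertex is on a directed cycle iff it belongs to a strongly connected component of size ≥ 2 (or has a self-loop).
The vertices on cycles are {db, io, ui, ast, cfg, log, net, opt, auth, cache, lexer, utils, parser, codegen} — 14 in total.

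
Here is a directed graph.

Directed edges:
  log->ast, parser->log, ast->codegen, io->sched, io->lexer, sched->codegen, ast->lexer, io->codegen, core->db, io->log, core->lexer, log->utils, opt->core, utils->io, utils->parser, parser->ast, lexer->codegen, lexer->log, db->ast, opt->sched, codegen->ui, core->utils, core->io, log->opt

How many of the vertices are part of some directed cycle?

9

A vertex is on a directed cycle iff it belongs to a strongly connected component of size ≥ 2 (or has a self-loop).
The vertices on cycles are {db, io, ast, log, opt, core, lexer, utils, parser} — 9 in total.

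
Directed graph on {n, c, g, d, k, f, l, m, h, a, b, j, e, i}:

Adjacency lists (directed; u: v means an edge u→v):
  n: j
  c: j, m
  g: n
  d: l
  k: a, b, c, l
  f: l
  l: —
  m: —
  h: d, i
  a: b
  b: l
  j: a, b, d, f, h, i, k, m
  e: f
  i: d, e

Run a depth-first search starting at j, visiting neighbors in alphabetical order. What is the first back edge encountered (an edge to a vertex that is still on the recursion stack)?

c→j

DFS from j (visiting neighbors in alphabetical order); mark gray on enter, black on exit:
j gray
  a gray
    b gray
      l gray
      l black
    b black
  a black
  j→b: b black — skip
  d gray
    d→l: l black — skip
  d black
  f gray
    f→l: l black — skip
  f black
  h gray
    h→d: d black — skip
    i gray
      i→d: d black — skip
      e gray
        e→f: f black — skip
      e black
    i black
  h black
  j→i: i black — skip
  k gray
    k→a: a black — skip
    k→b: b black — skip
    c gray
      c→j: j is gray → back edge
First back edge: c → j.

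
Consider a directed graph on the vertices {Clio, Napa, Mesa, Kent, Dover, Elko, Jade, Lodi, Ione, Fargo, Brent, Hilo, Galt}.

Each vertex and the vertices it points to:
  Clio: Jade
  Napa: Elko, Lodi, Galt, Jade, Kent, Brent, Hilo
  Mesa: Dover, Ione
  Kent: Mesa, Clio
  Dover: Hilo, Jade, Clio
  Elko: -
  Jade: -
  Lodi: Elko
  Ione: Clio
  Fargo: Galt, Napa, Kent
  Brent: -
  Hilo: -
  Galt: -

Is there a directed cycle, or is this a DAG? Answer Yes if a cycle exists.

No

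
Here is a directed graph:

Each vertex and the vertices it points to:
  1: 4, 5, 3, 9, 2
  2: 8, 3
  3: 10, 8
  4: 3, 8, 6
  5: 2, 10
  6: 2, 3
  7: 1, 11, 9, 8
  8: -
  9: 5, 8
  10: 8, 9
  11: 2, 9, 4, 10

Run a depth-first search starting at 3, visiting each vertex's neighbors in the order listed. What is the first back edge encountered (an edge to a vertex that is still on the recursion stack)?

2->3

DFS from 3 (visiting each vertex's neighbors in the order listed); mark gray on enter, black on exit:
3 gray
  10 gray
    8 gray
    8 black
    9 gray
      5 gray
        2 gray
          2→8: 8 black — skip
          2→3: 3 is gray → back edge
First back edge: 2 → 3.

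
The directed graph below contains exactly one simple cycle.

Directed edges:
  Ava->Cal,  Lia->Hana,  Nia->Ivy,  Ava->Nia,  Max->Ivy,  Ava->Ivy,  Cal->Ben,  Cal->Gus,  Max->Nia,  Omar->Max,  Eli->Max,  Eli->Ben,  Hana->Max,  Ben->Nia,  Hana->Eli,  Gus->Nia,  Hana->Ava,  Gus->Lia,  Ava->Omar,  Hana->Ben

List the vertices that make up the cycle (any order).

DFS with gray/black marking from Hana:
Hana gray
  Max gray
    Nia gray
      Ivy gray
      Ivy black
    Nia black
    Max→Ivy: Ivy black — skip
  Max black
  Ava gray
    Omar gray
      Omar→Max: Max black — skip
    Omar black
    Ava→Ivy: Ivy black — skip
    Cal gray
      Gus gray
        Lia gray
          Lia→Hana: Hana is gray → back edge
Back edge closes the cycle Hana → Ava → Cal → Gus → Lia → Hana; its vertices are {Ava, Cal, Gus, Lia, Hana}.

Ava, Cal, Gus, Lia, Hana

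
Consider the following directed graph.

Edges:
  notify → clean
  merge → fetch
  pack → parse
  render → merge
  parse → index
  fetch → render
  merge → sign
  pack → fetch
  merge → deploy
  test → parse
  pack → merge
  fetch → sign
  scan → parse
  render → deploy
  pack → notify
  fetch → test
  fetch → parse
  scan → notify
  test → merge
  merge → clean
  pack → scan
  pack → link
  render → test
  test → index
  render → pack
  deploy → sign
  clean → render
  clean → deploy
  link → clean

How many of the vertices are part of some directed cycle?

9

A vertex is on a directed cycle iff it belongs to a strongly connected component of size ≥ 2 (or has a self-loop).
The vertices on cycles are {link, pack, scan, test, clean, fetch, merge, notify, render} — 9 in total.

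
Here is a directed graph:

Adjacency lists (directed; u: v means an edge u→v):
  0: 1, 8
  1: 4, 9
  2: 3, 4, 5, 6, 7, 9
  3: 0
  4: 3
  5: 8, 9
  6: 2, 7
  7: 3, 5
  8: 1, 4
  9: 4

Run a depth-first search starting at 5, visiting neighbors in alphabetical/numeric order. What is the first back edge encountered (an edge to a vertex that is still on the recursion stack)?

0->1

DFS from 5 (visiting neighbors in alphabetical/numeric order); mark gray on enter, black on exit:
5 gray
  8 gray
    1 gray
      4 gray
        3 gray
          0 gray
            0→1: 1 is gray → back edge
First back edge: 0 → 1.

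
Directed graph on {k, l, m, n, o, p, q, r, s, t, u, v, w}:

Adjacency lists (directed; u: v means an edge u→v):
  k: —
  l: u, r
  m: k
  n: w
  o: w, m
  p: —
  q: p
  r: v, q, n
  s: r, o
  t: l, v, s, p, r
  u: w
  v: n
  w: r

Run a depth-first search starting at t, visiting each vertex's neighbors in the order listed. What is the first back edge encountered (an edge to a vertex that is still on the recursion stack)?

n->w

DFS from t (visiting each vertex's neighbors in the order listed); mark gray on enter, black on exit:
t gray
  l gray
    u gray
      w gray
        r gray
          v gray
            n gray
              n→w: w is gray → back edge
First back edge: n → w.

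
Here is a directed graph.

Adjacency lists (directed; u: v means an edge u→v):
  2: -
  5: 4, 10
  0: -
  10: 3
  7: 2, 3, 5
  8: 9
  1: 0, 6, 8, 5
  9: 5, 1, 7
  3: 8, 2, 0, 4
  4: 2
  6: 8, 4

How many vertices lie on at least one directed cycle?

8

A vertex is on a directed cycle iff it belongs to a strongly connected component of size ≥ 2 (or has a self-loop).
The vertices on cycles are {1, 3, 5, 6, 7, 8, 9, 10} — 8 in total.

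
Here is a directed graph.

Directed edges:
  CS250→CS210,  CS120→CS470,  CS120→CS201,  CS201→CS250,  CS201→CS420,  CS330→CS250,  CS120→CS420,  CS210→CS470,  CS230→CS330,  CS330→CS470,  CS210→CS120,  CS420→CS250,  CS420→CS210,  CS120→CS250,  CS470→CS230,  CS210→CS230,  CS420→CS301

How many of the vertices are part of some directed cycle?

8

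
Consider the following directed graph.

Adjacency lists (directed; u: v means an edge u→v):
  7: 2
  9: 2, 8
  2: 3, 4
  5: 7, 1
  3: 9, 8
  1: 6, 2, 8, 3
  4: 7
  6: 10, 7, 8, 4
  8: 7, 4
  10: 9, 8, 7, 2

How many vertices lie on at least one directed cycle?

6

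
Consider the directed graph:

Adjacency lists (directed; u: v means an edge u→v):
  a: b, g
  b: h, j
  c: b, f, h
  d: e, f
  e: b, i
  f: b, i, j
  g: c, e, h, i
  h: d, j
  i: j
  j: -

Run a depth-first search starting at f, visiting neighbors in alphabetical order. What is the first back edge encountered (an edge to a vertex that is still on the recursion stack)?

DFS from f (visiting neighbors in alphabetical order); mark gray on enter, black on exit:
f gray
  b gray
    h gray
      d gray
        e gray
          e→b: b is gray → back edge
First back edge: e → b.

e->b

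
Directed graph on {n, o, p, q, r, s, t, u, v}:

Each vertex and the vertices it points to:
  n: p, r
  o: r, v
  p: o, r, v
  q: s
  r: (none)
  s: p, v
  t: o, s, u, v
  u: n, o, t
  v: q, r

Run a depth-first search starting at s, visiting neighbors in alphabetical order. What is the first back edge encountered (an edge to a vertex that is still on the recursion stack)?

DFS from s (visiting neighbors in alphabetical order); mark gray on enter, black on exit:
s gray
  p gray
    o gray
      r gray
      r black
      v gray
        q gray
          q→s: s is gray → back edge
First back edge: q → s.

q→s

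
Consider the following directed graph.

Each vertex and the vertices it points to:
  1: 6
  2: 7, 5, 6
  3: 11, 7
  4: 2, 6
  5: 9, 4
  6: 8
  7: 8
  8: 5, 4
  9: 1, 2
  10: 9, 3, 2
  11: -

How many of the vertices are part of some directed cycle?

A vertex is on a directed cycle iff it belongs to a strongly connected component of size ≥ 2 (or has a self-loop).
The vertices on cycles are {1, 2, 4, 5, 6, 7, 8, 9} — 8 in total.

8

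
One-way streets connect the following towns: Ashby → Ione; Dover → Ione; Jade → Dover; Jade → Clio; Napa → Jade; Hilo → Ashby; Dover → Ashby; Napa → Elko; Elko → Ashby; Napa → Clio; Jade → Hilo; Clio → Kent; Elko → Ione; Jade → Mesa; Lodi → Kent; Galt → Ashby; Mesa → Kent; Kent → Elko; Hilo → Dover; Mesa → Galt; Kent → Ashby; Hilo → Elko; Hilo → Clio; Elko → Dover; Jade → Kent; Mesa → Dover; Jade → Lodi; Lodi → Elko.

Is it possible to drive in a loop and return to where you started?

DFS with white/gray/black marking, starting from Ashby:
Ashby gray
  Ione gray
  Ione black
Ashby black
Galt gray
  Galt→Ashby: Ashby black — skip
Galt black
Dover gray
  Dover→Ashby: Ashby black — skip
  Dover→Ione: Ione black — skip
Dover black
Jade gray
  Hilo gray
    Hilo→Dover: Dover black — skip
    Hilo→Ashby: Ashby black — skip
    Clio gray
      Kent gray
        Kent→Ashby: Ashby black — skip
        Elko gray
          Elko→Dover: Dover black — skip
          Elko→Ashby: Ashby black — skip
          Elko→Ione: Ione black — skip
        Elko black
      Kent black
    Clio black
    Hilo→Elko: Elko black — skip
  Hilo black
  Jade→Clio: Clio black — skip
  Mesa gray
    Mesa→Kent: Kent black — skip
    Mesa→Galt: Galt black — skip
    Mesa→Dover: Dover black — skip
  Mesa black
  Jade→Dover: Dover black — skip
  Jade→Kent: Kent black — skip
  Lodi gray
    Lodi→Elko: Elko black — skip
    Lodi→Kent: Kent black — skip
  Lodi black
Jade black
Napa gray
  Napa→Clio: Clio black — skip
  Napa→Jade: Jade black — skip
  Napa→Elko: Elko black — skip
Napa black
Every edge goes to a white or black vertex — no back edge, so the graph is acyclic.

No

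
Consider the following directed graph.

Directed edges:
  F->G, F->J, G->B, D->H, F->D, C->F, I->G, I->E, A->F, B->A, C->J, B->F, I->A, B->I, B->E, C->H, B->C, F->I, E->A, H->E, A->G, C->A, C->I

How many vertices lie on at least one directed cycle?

9

A vertex is on a directed cycle iff it belongs to a strongly connected component of size ≥ 2 (or has a self-loop).
The vertices on cycles are {A, B, C, D, E, F, G, H, I} — 9 in total.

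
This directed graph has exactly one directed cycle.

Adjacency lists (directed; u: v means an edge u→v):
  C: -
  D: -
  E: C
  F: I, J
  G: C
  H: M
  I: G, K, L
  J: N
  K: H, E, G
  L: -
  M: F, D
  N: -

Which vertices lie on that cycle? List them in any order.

F, H, I, K, M

DFS with gray/black marking from F:
F gray
  I gray
    G gray
      C gray
      C black
    G black
    K gray
      H gray
        M gray
          M→F: F is gray → back edge
Back edge closes the cycle F → I → K → H → M → F; its vertices are {F, H, I, K, M}.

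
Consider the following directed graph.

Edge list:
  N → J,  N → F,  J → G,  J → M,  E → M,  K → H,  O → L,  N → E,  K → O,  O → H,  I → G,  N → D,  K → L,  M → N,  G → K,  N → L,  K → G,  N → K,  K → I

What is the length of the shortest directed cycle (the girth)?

2

For each vertex v, BFS finds the shortest path from v back to v.
The shortest such closed walk is K → G → K, length 2.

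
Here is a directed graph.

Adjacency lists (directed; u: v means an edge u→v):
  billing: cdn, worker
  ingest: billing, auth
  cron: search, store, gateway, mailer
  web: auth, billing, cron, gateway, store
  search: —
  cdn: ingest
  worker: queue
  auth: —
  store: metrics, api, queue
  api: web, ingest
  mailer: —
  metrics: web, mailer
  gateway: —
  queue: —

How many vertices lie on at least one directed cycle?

8

A vertex is on a directed cycle iff it belongs to a strongly connected component of size ≥ 2 (or has a self-loop).
The vertices on cycles are {api, cdn, web, cron, store, ingest, billing, metrics} — 8 in total.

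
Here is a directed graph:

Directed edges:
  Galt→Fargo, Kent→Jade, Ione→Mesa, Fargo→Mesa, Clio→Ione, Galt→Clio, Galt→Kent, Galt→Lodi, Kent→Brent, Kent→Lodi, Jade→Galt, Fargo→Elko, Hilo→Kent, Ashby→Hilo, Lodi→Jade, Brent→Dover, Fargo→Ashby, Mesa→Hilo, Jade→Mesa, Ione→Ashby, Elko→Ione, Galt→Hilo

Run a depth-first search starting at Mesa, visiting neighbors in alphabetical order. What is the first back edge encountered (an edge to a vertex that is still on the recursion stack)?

Ashby→Hilo

DFS from Mesa (visiting neighbors in alphabetical order); mark gray on enter, black on exit:
Mesa gray
  Hilo gray
    Kent gray
      Brent gray
        Dover gray
        Dover black
      Brent black
      Jade gray
        Galt gray
          Clio gray
            Ione gray
              Ashby gray
                Ashby→Hilo: Hilo is gray → back edge
First back edge: Ashby → Hilo.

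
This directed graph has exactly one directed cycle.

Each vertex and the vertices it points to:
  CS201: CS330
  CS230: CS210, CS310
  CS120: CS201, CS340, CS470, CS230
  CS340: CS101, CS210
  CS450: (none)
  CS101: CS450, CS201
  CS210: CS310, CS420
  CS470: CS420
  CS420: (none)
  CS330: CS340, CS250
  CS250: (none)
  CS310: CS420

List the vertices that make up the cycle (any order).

DFS with gray/black marking from CS201:
CS201 gray
  CS330 gray
    CS340 gray
      CS101 gray
        CS450 gray
        CS450 black
        CS101→CS201: CS201 is gray → back edge
Back edge closes the cycle CS201 → CS330 → CS340 → CS101 → CS201; its vertices are {CS101, CS201, CS330, CS340}.

CS101, CS201, CS330, CS340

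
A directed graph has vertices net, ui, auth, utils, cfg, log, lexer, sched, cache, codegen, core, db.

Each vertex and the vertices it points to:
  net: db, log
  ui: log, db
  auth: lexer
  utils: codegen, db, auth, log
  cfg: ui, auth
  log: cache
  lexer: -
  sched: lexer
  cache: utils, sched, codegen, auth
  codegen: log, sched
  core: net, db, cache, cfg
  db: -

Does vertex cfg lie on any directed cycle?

No

cfg lies on a cycle iff there is a path from cfg back to itself.
Exploring from cfg, it never reaches itself; equivalently, its strongly connected component is a singleton.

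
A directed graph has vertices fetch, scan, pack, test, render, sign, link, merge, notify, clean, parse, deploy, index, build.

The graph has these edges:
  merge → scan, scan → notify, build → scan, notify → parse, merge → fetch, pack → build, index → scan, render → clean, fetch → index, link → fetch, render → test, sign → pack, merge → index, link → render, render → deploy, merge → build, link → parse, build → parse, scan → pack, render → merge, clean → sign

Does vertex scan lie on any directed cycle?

scan is on a cycle iff scan can reach itself via ≥1 edge.
scan → pack → build → scan — yes.

Yes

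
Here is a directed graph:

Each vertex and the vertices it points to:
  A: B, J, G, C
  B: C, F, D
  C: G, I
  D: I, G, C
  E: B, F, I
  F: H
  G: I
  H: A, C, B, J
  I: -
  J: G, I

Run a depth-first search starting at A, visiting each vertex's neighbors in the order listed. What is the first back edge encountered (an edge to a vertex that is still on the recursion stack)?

DFS from A (visiting each vertex's neighbors in the order listed); mark gray on enter, black on exit:
A gray
  B gray
    C gray
      G gray
        I gray
        I black
      G black
      C→I: I black — skip
    C black
    F gray
      H gray
        H→A: A is gray → back edge
First back edge: H → A.

H→A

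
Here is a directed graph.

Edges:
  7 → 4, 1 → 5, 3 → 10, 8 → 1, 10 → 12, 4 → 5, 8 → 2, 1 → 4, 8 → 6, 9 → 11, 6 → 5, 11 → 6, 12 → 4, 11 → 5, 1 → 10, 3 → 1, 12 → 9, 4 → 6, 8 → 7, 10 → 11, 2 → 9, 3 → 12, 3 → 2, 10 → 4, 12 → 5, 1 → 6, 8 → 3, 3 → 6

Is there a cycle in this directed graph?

No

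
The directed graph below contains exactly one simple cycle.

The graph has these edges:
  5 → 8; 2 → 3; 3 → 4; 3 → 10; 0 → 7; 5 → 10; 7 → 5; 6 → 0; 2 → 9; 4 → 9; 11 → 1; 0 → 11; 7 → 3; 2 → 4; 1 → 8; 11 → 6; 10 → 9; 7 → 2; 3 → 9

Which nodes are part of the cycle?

DFS with gray/black marking from 0:
0 gray
  11 gray
    1 gray
      8 gray
      8 black
    1 black
    6 gray
      6→0: 0 is gray → back edge
Back edge closes the cycle 0 → 11 → 6 → 0; its vertices are {0, 6, 11}.

0, 6, 11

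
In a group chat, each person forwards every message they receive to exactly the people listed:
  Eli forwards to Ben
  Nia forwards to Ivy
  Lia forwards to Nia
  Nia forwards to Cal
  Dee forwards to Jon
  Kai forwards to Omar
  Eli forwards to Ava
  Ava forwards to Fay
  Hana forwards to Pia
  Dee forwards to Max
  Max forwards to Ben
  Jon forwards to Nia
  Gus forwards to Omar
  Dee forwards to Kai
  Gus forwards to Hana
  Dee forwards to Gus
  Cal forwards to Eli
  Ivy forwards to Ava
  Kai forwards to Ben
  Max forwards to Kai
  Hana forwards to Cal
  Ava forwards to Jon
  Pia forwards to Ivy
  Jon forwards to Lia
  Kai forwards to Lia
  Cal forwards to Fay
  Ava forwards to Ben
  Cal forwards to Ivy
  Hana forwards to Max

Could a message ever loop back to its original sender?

DFS with white/gray/black marking, starting from Ivy:
Ivy gray
  Ava gray
    Ben gray
    Ben black
    Fay gray
    Fay black
    Jon gray
      Lia gray
        Nia gray
          Nia→Ivy: Ivy is gray → back edge
Back edge found, so a cycle exists: Ivy → Ava → Jon → Lia → Nia → Ivy.

Yes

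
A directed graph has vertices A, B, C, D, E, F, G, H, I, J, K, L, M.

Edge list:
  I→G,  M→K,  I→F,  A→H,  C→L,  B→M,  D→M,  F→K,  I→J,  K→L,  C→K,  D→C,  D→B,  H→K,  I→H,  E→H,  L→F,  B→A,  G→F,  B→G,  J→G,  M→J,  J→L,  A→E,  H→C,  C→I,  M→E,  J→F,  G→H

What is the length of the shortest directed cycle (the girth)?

For each vertex v, BFS finds the shortest path from v back to v.
The shortest such closed walk is C → I → H → C, length 3.

3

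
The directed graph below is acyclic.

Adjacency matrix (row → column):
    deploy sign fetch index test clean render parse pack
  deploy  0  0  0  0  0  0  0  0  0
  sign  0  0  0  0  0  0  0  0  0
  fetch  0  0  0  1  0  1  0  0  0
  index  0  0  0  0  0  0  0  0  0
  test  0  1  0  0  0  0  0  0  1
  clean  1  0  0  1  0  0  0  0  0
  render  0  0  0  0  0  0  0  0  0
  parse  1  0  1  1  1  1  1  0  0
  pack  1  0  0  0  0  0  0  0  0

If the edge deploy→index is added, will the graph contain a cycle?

Adding deploy→index creates a cycle iff index can already reach deploy.
Explore from index: no path reaches deploy. The graph stays acyclic.

No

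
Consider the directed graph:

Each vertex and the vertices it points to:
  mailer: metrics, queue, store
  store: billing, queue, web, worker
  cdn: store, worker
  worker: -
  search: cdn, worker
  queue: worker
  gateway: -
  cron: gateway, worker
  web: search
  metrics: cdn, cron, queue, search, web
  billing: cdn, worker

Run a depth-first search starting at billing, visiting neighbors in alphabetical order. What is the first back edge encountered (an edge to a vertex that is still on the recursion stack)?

store→billing

DFS from billing (visiting neighbors in alphabetical order); mark gray on enter, black on exit:
billing gray
  cdn gray
    store gray
      store→billing: billing is gray → back edge
First back edge: store → billing.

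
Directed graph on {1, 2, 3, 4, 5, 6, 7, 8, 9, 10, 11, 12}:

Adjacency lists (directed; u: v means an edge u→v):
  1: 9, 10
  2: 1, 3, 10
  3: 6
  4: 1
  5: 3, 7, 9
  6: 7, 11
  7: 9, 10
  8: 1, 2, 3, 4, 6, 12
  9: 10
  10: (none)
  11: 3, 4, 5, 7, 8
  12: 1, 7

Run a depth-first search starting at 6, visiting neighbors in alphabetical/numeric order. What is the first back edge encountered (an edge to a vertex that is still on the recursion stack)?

DFS from 6 (visiting neighbors in alphabetical/numeric order); mark gray on enter, black on exit:
6 gray
  7 gray
    9 gray
      10 gray
      10 black
    9 black
    7→10: 10 black — skip
  7 black
  11 gray
    3 gray
      3→6: 6 is gray → back edge
First back edge: 3 → 6.

3→6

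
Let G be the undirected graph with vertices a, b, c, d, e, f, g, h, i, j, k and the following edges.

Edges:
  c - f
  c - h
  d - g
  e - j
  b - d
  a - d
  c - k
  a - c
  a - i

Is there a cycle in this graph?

DFS, tracking each vertex's parent; an edge to a visited non-parent vertex closes a cycle.
Start from j:
visit j (parent –)
  visit e (parent j)
    e–j: parent, skip
visit a (parent –)
  visit d (parent a)
    visit b (parent d)
      b–d: parent, skip
    d–a: parent, skip
    visit g (parent d)
      g–d: parent, skip
  visit i (parent a)
    i–a: parent, skip
  visit c (parent a)
    c–a: parent, skip
    visit k (parent c)
      k–c: parent, skip
    visit f (parent c)
      f–c: parent, skip
    visit h (parent c)
      h–c: parent, skip
No non-parent visited neighbor found — the graph is a forest.

No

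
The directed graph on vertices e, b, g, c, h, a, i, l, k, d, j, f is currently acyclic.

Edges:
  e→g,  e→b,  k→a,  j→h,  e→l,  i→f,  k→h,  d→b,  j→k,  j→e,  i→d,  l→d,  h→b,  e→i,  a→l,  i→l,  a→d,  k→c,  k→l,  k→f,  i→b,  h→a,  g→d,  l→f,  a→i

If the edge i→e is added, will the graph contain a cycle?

Adding i→e creates a cycle iff e can already reach i.
Path from e: e → i.
So e → … → i → e is a cycle.

Yes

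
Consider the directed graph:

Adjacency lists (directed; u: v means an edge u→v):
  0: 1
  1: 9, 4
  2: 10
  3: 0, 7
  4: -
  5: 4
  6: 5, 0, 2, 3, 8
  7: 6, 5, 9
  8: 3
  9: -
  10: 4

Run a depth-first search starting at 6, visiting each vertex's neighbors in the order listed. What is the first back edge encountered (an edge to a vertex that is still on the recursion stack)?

7→6

DFS from 6 (visiting each vertex's neighbors in the order listed); mark gray on enter, black on exit:
6 gray
  5 gray
    4 gray
    4 black
  5 black
  0 gray
    1 gray
      9 gray
      9 black
      1→4: 4 black — skip
    1 black
  0 black
  2 gray
    10 gray
      10→4: 4 black — skip
    10 black
  2 black
  3 gray
    3→0: 0 black — skip
    7 gray
      7→6: 6 is gray → back edge
First back edge: 7 → 6.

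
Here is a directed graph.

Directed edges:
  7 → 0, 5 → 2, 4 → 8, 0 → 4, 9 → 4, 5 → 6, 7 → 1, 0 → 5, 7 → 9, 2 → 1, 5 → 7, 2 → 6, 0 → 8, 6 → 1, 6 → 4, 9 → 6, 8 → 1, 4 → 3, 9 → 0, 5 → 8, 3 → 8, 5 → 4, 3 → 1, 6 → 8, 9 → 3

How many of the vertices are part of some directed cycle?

4

A vertex is on a directed cycle iff it belongs to a strongly connected component of size ≥ 2 (or has a self-loop).
The vertices on cycles are {0, 5, 7, 9} — 4 in total.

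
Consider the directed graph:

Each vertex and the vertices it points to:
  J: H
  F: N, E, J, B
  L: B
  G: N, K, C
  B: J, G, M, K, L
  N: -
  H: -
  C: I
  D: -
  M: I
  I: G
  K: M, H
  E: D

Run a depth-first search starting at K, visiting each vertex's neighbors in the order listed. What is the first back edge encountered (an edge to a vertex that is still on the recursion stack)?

G→K

DFS from K (visiting each vertex's neighbors in the order listed); mark gray on enter, black on exit:
K gray
  M gray
    I gray
      G gray
        N gray
        N black
        G→K: K is gray → back edge
First back edge: G → K.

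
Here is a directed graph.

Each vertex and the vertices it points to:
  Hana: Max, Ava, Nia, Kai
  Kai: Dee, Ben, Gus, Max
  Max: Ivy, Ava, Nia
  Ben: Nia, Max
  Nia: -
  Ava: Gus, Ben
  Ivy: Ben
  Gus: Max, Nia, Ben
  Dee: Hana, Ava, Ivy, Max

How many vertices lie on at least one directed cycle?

A vertex is on a directed cycle iff it belongs to a strongly connected component of size ≥ 2 (or has a self-loop).
The vertices on cycles are {Ava, Ben, Dee, Gus, Ivy, Kai, Max, Hana} — 8 in total.

8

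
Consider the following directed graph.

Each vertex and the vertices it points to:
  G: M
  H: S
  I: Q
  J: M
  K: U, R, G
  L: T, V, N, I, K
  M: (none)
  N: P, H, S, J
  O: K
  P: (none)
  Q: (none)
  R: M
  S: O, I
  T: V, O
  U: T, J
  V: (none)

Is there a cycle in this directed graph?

DFS with white/gray/black marking, starting from O:
O gray
  K gray
    U gray
      T gray
        V gray
        V black
        T→O: O is gray → back edge
Back edge found, so a cycle exists: O → K → U → T → O.

Yes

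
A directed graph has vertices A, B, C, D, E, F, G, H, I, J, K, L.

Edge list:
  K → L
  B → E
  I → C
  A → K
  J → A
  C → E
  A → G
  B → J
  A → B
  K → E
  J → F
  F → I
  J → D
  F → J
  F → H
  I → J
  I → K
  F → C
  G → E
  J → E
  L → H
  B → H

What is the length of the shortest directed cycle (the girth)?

2

For each vertex v, BFS finds the shortest path from v back to v.
The shortest such closed walk is J → F → J, length 2.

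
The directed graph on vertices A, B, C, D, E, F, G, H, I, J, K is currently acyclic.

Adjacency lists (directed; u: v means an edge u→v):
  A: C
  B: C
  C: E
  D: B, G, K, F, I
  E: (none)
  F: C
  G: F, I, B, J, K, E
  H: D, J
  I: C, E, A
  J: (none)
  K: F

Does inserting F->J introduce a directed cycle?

No

Adding F→J creates a cycle iff J can already reach F.
Explore from J: no path reaches F. The graph stays acyclic.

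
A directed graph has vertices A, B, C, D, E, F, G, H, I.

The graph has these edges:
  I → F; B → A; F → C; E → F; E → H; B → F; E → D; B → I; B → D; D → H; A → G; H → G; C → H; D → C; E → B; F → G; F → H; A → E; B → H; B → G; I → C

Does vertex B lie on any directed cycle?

B is on a cycle iff B can reach itself via ≥1 edge.
B → A → E → B — yes.

Yes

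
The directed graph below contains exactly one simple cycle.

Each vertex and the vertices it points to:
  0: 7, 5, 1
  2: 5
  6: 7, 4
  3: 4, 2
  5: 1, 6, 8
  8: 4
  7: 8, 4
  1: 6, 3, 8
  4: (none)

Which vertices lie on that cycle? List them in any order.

DFS with gray/black marking from 5:
5 gray
  1 gray
    6 gray
      7 gray
        8 gray
          4 gray
          4 black
        8 black
        7→4: 4 black — skip
      7 black
      6→4: 4 black — skip
    6 black
    3 gray
      3→4: 4 black — skip
      2 gray
        2→5: 5 is gray → back edge
Back edge closes the cycle 5 → 1 → 3 → 2 → 5; its vertices are {1, 2, 3, 5}.

1, 2, 3, 5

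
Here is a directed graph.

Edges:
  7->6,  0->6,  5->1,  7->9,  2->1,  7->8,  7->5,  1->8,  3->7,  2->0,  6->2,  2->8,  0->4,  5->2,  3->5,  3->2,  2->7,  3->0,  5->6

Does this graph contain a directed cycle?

DFS with white/gray/black marking, starting from 3:
3 gray
  2 gray
    7 gray
      6 gray
        6→2: 2 is gray → back edge
Back edge found, so a cycle exists: 2 → 7 → 6 → 2.

Yes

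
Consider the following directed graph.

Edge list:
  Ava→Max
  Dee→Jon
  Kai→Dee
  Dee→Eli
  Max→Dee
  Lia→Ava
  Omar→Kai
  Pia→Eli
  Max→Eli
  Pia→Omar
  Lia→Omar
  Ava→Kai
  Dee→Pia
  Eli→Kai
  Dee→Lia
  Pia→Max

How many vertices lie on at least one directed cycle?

8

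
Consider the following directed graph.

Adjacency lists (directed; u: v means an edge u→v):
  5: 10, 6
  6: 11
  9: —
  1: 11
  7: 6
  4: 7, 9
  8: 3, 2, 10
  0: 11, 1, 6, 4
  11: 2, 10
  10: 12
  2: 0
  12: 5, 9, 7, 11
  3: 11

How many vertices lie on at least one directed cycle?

A vertex is on a directed cycle iff it belongs to a strongly connected component of size ≥ 2 (or has a self-loop).
The vertices on cycles are {0, 1, 2, 4, 5, 6, 7, 10, 11, 12} — 10 in total.

10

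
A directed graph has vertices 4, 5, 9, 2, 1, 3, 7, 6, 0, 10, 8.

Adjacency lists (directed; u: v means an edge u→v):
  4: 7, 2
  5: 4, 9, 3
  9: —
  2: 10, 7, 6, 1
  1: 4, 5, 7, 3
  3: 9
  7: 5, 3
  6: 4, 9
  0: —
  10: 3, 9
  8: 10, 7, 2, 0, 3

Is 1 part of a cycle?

Yes

1 is on a cycle iff 1 can reach itself via ≥1 edge.
1 → 4 → 2 → 1 — yes.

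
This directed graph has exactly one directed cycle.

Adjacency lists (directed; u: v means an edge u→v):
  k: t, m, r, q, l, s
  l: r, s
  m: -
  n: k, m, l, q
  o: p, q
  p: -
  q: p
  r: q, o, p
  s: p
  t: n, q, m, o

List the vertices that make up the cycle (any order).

DFS with gray/black marking from n:
n gray
  k gray
    t gray
      t→n: n is gray → back edge
Back edge closes the cycle n → k → t → n; its vertices are {k, n, t}.

k, n, t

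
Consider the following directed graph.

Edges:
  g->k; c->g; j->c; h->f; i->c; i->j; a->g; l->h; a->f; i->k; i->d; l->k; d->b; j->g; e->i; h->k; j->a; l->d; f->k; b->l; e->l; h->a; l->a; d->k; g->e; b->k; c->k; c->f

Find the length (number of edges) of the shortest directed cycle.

3

For each vertex v, BFS finds the shortest path from v back to v.
The shortest such closed walk is l → d → b → l, length 3.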